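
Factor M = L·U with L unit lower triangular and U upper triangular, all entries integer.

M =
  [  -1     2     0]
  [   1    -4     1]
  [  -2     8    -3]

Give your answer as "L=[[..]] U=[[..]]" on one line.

L=[[1,0,0],[-1,1,0],[2,-2,1]] U=[[-1,2,0],[0,-2,1],[0,0,-1]]

  R1 -= -1·R0 → [0,-2,1]
  R2 -= 2·R0 → [0,4,-3]
  R2 -= -2·R1 → [0,0,-1]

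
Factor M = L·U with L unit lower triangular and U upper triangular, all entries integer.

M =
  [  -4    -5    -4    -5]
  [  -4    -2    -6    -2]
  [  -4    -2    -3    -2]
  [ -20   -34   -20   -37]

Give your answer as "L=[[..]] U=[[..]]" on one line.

L=[[1,0,0,0],[1,1,0,0],[1,1,1,0],[5,-3,-2,1]] U=[[-4,-5,-4,-5],[0,3,-2,3],[0,0,3,0],[0,0,0,-3]]

  R1 -= 1·R0 → [0,3,-2,3]
  R2 -= 1·R0 → [0,3,1,3]
  R3 -= 5·R0 → [0,-9,0,-12]
  R2 -= 1·R1 → [0,0,3,0]
  R3 -= -3·R1 → [0,0,-6,-3]
  R3 -= -2·R2 → [0,0,0,-3]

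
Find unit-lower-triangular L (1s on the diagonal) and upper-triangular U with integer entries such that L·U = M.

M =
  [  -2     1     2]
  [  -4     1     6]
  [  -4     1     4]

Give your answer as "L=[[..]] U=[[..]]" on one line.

L=[[1,0,0],[2,1,0],[2,1,1]] U=[[-2,1,2],[0,-1,2],[0,0,-2]]

  row1 -= 2·row0 → [0,-1,2]
  row2 -= 2·row0 → [0,-1,0]
  row2 -= 1·row1 → [0,0,-2]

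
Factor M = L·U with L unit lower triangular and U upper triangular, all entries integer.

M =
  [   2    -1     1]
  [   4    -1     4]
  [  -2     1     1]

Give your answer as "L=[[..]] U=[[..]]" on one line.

L=[[1,0,0],[2,1,0],[-1,0,1]] U=[[2,-1,1],[0,1,2],[0,0,2]]

  row1 -= 2·row0 → [0,1,2]
  row2 -= -1·row0 → [0,0,2]
  row2 -= 0·row1 → [0,0,2]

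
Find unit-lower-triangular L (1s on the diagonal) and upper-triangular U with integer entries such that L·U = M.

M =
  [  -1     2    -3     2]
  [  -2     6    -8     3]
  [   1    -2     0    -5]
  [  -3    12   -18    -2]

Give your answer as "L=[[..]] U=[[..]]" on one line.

L=[[1,0,0,0],[2,1,0,0],[-1,0,1,0],[3,3,1,1]] U=[[-1,2,-3,2],[0,2,-2,-1],[0,0,-3,-3],[0,0,0,-2]]

  R1 -= 2·R0 → [0,2,-2,-1]
  R2 -= -1·R0 → [0,0,-3,-3]
  R3 -= 3·R0 → [0,6,-9,-8]
  R2 -= 0·R1 → [0,0,-3,-3]
  R3 -= 3·R1 → [0,0,-3,-5]
  R3 -= 1·R2 → [0,0,0,-2]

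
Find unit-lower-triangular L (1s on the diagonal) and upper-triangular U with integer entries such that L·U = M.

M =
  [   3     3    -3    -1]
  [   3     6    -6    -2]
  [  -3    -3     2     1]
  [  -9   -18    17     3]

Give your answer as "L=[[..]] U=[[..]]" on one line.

L=[[1,0,0,0],[1,1,0,0],[-1,0,1,0],[-3,-3,1,1]] U=[[3,3,-3,-1],[0,3,-3,-1],[0,0,-1,0],[0,0,0,-3]]

  r1 -= 1·r0 → [0,3,-3,-1]
  r2 -= -1·r0 → [0,0,-1,0]
  r3 -= -3·r0 → [0,-9,8,0]
  r2 -= 0·r1 → [0,0,-1,0]
  r3 -= -3·r1 → [0,0,-1,-3]
  r3 -= 1·r2 → [0,0,0,-3]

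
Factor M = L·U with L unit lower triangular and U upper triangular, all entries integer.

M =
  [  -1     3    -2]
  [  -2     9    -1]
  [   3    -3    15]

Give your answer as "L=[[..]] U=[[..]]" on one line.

L=[[1,0,0],[2,1,0],[-3,2,1]] U=[[-1,3,-2],[0,3,3],[0,0,3]]

  row1 -= 2·row0 → [0,3,3]
  row2 -= -3·row0 → [0,6,9]
  row2 -= 2·row1 → [0,0,3]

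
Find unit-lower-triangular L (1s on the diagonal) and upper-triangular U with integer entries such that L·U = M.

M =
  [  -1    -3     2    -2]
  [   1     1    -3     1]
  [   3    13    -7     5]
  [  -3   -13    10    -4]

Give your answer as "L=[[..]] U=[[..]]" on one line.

L=[[1,0,0,0],[-1,1,0,0],[-3,-2,1,0],[3,2,-2,1]] U=[[-1,-3,2,-2],[0,-2,-1,-1],[0,0,-3,-3],[0,0,0,-2]]

  R1 -= -1·R0 → [0,-2,-1,-1]
  R2 -= -3·R0 → [0,4,-1,-1]
  R3 -= 3·R0 → [0,-4,4,2]
  R2 -= -2·R1 → [0,0,-3,-3]
  R3 -= 2·R1 → [0,0,6,4]
  R3 -= -2·R2 → [0,0,0,-2]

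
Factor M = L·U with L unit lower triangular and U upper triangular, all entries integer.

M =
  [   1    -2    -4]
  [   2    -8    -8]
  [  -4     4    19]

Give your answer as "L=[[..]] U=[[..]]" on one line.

L=[[1,0,0],[2,1,0],[-4,1,1]] U=[[1,-2,-4],[0,-4,0],[0,0,3]]

  R1 -= 2·R0 → [0,-4,0]
  R2 -= -4·R0 → [0,-4,3]
  R2 -= 1·R1 → [0,0,3]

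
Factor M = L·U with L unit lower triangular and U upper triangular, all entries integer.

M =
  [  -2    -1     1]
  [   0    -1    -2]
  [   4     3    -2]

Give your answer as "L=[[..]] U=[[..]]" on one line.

L=[[1,0,0],[0,1,0],[-2,-1,1]] U=[[-2,-1,1],[0,-1,-2],[0,0,-2]]

  R1 -= 0·R0 → [0,-1,-2]
  R2 -= -2·R0 → [0,1,0]
  R2 -= -1·R1 → [0,0,-2]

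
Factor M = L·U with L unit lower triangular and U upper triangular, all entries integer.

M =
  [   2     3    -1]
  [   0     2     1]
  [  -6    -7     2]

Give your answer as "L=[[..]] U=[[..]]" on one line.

  row1 -= 0·row0 → [0,2,1]
  row2 -= -3·row0 → [0,2,-1]
  row2 -= 1·row1 → [0,0,-2]

L=[[1,0,0],[0,1,0],[-3,1,1]] U=[[2,3,-1],[0,2,1],[0,0,-2]]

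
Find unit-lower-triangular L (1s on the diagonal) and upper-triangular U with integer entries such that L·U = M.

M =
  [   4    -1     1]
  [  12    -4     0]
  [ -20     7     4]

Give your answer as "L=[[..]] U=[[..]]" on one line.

  R1 -= 3·R0 → [0,-1,-3]
  R2 -= -5·R0 → [0,2,9]
  R2 -= -2·R1 → [0,0,3]

L=[[1,0,0],[3,1,0],[-5,-2,1]] U=[[4,-1,1],[0,-1,-3],[0,0,3]]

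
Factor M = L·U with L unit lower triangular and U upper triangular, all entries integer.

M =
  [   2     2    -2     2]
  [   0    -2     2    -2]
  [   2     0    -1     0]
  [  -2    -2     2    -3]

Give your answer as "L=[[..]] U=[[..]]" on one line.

  r1 -= 0·r0 → [0,-2,2,-2]
  r2 -= 1·r0 → [0,-2,1,-2]
  r3 -= -1·r0 → [0,0,0,-1]
  r2 -= 1·r1 → [0,0,-1,0]
  r3 -= 0·r1 → [0,0,0,-1]
  r3 -= 0·r2 → [0,0,0,-1]

L=[[1,0,0,0],[0,1,0,0],[1,1,1,0],[-1,0,0,1]] U=[[2,2,-2,2],[0,-2,2,-2],[0,0,-1,0],[0,0,0,-1]]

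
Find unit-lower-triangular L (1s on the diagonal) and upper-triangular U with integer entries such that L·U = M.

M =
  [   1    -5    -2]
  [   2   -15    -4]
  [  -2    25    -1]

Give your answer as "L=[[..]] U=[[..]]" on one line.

  R1 -= 2·R0 → [0,-5,0]
  R2 -= -2·R0 → [0,15,-5]
  R2 -= -3·R1 → [0,0,-5]

L=[[1,0,0],[2,1,0],[-2,-3,1]] U=[[1,-5,-2],[0,-5,0],[0,0,-5]]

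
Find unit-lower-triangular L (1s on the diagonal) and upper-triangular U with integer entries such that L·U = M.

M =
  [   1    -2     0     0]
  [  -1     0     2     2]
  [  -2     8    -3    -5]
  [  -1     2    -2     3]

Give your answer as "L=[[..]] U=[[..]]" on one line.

L=[[1,0,0,0],[-1,1,0,0],[-2,-2,1,0],[-1,0,-2,1]] U=[[1,-2,0,0],[0,-2,2,2],[0,0,1,-1],[0,0,0,1]]

  r1 -= -1·r0 → [0,-2,2,2]
  r2 -= -2·r0 → [0,4,-3,-5]
  r3 -= -1·r0 → [0,0,-2,3]
  r2 -= -2·r1 → [0,0,1,-1]
  r3 -= 0·r1 → [0,0,-2,3]
  r3 -= -2·r2 → [0,0,0,1]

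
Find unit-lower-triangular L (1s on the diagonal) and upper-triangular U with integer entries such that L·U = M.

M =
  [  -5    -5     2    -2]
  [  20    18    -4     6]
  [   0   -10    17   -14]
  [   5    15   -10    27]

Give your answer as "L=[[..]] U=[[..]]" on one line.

  row1 -= -4·row0 → [0,-2,4,-2]
  row2 -= 0·row0 → [0,-10,17,-14]
  row3 -= -1·row0 → [0,10,-8,25]
  row2 -= 5·row1 → [0,0,-3,-4]
  row3 -= -5·row1 → [0,0,12,15]
  row3 -= -4·row2 → [0,0,0,-1]

L=[[1,0,0,0],[-4,1,0,0],[0,5,1,0],[-1,-5,-4,1]] U=[[-5,-5,2,-2],[0,-2,4,-2],[0,0,-3,-4],[0,0,0,-1]]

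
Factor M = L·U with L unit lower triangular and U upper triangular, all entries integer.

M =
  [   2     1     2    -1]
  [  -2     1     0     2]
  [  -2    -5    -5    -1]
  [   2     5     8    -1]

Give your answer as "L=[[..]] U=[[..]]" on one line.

  r1 -= -1·r0 → [0,2,2,1]
  r2 -= -1·r0 → [0,-4,-3,-2]
  r3 -= 1·r0 → [0,4,6,0]
  r2 -= -2·r1 → [0,0,1,0]
  r3 -= 2·r1 → [0,0,2,-2]
  r3 -= 2·r2 → [0,0,0,-2]

L=[[1,0,0,0],[-1,1,0,0],[-1,-2,1,0],[1,2,2,1]] U=[[2,1,2,-1],[0,2,2,1],[0,0,1,0],[0,0,0,-2]]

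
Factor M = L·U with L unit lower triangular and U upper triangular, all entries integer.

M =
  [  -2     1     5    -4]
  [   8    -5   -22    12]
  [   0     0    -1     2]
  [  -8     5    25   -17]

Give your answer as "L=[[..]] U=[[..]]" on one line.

  R1 -= -4·R0 → [0,-1,-2,-4]
  R2 -= 0·R0 → [0,0,-1,2]
  R3 -= 4·R0 → [0,1,5,-1]
  R2 -= 0·R1 → [0,0,-1,2]
  R3 -= -1·R1 → [0,0,3,-5]
  R3 -= -3·R2 → [0,0,0,1]

L=[[1,0,0,0],[-4,1,0,0],[0,0,1,0],[4,-1,-3,1]] U=[[-2,1,5,-4],[0,-1,-2,-4],[0,0,-1,2],[0,0,0,1]]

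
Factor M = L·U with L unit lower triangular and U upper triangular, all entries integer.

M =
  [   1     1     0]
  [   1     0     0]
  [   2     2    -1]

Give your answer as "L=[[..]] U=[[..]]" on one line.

  r1 -= 1·r0 → [0,-1,0]
  r2 -= 2·r0 → [0,0,-1]
  r2 -= 0·r1 → [0,0,-1]

L=[[1,0,0],[1,1,0],[2,0,1]] U=[[1,1,0],[0,-1,0],[0,0,-1]]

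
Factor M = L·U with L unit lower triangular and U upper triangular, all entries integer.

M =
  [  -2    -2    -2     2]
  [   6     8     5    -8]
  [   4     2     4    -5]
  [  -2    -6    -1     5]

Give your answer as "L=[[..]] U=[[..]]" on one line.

  R1 -= -3·R0 → [0,2,-1,-2]
  R2 -= -2·R0 → [0,-2,0,-1]
  R3 -= 1·R0 → [0,-4,1,3]
  R2 -= -1·R1 → [0,0,-1,-3]
  R3 -= -2·R1 → [0,0,-1,-1]
  R3 -= 1·R2 → [0,0,0,2]

L=[[1,0,0,0],[-3,1,0,0],[-2,-1,1,0],[1,-2,1,1]] U=[[-2,-2,-2,2],[0,2,-1,-2],[0,0,-1,-3],[0,0,0,2]]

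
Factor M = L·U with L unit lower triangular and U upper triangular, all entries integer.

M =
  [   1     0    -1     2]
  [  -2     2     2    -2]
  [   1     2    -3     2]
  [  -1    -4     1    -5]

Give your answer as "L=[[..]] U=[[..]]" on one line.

L=[[1,0,0,0],[-2,1,0,0],[1,1,1,0],[-1,-2,0,1]] U=[[1,0,-1,2],[0,2,0,2],[0,0,-2,-2],[0,0,0,1]]

  r1 -= -2·r0 → [0,2,0,2]
  r2 -= 1·r0 → [0,2,-2,0]
  r3 -= -1·r0 → [0,-4,0,-3]
  r2 -= 1·r1 → [0,0,-2,-2]
  r3 -= -2·r1 → [0,0,0,1]
  r3 -= 0·r2 → [0,0,0,1]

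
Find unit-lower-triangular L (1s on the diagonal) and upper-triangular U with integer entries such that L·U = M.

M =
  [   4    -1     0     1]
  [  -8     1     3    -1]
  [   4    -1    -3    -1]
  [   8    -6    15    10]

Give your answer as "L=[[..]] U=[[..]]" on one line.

L=[[1,0,0,0],[-2,1,0,0],[1,0,1,0],[2,4,-1,1]] U=[[4,-1,0,1],[0,-1,3,1],[0,0,-3,-2],[0,0,0,2]]

  R1 -= -2·R0 → [0,-1,3,1]
  R2 -= 1·R0 → [0,0,-3,-2]
  R3 -= 2·R0 → [0,-4,15,8]
  R2 -= 0·R1 → [0,0,-3,-2]
  R3 -= 4·R1 → [0,0,3,4]
  R3 -= -1·R2 → [0,0,0,2]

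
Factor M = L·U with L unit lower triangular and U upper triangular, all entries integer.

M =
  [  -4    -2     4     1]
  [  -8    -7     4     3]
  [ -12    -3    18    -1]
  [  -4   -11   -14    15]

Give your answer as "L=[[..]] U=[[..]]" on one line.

L=[[1,0,0,0],[2,1,0,0],[3,-1,1,0],[1,3,-3,1]] U=[[-4,-2,4,1],[0,-3,-4,1],[0,0,2,-3],[0,0,0,2]]

  r1 -= 2·r0 → [0,-3,-4,1]
  r2 -= 3·r0 → [0,3,6,-4]
  r3 -= 1·r0 → [0,-9,-18,14]
  r2 -= -1·r1 → [0,0,2,-3]
  r3 -= 3·r1 → [0,0,-6,11]
  r3 -= -3·r2 → [0,0,0,2]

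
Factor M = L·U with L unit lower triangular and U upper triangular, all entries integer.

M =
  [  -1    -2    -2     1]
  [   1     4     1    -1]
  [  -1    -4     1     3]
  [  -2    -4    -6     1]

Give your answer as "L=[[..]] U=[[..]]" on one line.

  r1 -= -1·r0 → [0,2,-1,0]
  r2 -= 1·r0 → [0,-2,3,2]
  r3 -= 2·r0 → [0,0,-2,-1]
  r2 -= -1·r1 → [0,0,2,2]
  r3 -= 0·r1 → [0,0,-2,-1]
  r3 -= -1·r2 → [0,0,0,1]

L=[[1,0,0,0],[-1,1,0,0],[1,-1,1,0],[2,0,-1,1]] U=[[-1,-2,-2,1],[0,2,-1,0],[0,0,2,2],[0,0,0,1]]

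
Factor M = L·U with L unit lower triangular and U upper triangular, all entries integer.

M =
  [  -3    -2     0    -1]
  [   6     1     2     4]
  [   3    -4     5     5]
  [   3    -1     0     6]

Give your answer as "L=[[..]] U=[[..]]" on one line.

  r1 -= -2·r0 → [0,-3,2,2]
  r2 -= -1·r0 → [0,-6,5,4]
  r3 -= -1·r0 → [0,-3,0,5]
  r2 -= 2·r1 → [0,0,1,0]
  r3 -= 1·r1 → [0,0,-2,3]
  r3 -= -2·r2 → [0,0,0,3]

L=[[1,0,0,0],[-2,1,0,0],[-1,2,1,0],[-1,1,-2,1]] U=[[-3,-2,0,-1],[0,-3,2,2],[0,0,1,0],[0,0,0,3]]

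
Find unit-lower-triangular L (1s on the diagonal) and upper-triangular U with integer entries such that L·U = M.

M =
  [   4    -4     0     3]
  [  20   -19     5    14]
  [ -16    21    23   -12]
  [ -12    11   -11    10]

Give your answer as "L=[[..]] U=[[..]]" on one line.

L=[[1,0,0,0],[5,1,0,0],[-4,5,1,0],[-3,-1,3,1]] U=[[4,-4,0,3],[0,1,5,-1],[0,0,-2,5],[0,0,0,3]]

  row1 -= 5·row0 → [0,1,5,-1]
  row2 -= -4·row0 → [0,5,23,0]
  row3 -= -3·row0 → [0,-1,-11,19]
  row2 -= 5·row1 → [0,0,-2,5]
  row3 -= -1·row1 → [0,0,-6,18]
  row3 -= 3·row2 → [0,0,0,3]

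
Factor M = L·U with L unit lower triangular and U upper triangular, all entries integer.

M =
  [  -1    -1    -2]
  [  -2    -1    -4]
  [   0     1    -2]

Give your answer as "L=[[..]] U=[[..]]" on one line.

L=[[1,0,0],[2,1,0],[0,1,1]] U=[[-1,-1,-2],[0,1,0],[0,0,-2]]

  row1 -= 2·row0 → [0,1,0]
  row2 -= 0·row0 → [0,1,-2]
  row2 -= 1·row1 → [0,0,-2]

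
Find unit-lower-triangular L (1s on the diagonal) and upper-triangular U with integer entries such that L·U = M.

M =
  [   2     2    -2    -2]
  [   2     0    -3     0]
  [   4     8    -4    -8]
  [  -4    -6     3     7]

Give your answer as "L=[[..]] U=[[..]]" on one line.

L=[[1,0,0,0],[1,1,0,0],[2,-2,1,0],[-2,1,0,1]] U=[[2,2,-2,-2],[0,-2,-1,2],[0,0,-2,0],[0,0,0,1]]

  r1 -= 1·r0 → [0,-2,-1,2]
  r2 -= 2·r0 → [0,4,0,-4]
  r3 -= -2·r0 → [0,-2,-1,3]
  r2 -= -2·r1 → [0,0,-2,0]
  r3 -= 1·r1 → [0,0,0,1]
  r3 -= 0·r2 → [0,0,0,1]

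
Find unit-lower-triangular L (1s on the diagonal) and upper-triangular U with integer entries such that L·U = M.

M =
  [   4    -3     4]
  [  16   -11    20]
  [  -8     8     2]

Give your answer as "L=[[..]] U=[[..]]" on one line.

L=[[1,0,0],[4,1,0],[-2,2,1]] U=[[4,-3,4],[0,1,4],[0,0,2]]

  R1 -= 4·R0 → [0,1,4]
  R2 -= -2·R0 → [0,2,10]
  R2 -= 2·R1 → [0,0,2]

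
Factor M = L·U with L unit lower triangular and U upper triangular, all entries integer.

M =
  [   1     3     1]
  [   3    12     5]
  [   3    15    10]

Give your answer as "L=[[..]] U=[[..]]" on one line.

  r1 -= 3·r0 → [0,3,2]
  r2 -= 3·r0 → [0,6,7]
  r2 -= 2·r1 → [0,0,3]

L=[[1,0,0],[3,1,0],[3,2,1]] U=[[1,3,1],[0,3,2],[0,0,3]]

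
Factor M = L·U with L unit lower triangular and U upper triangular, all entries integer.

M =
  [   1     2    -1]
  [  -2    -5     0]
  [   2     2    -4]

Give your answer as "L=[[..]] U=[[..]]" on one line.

L=[[1,0,0],[-2,1,0],[2,2,1]] U=[[1,2,-1],[0,-1,-2],[0,0,2]]

  r1 -= -2·r0 → [0,-1,-2]
  r2 -= 2·r0 → [0,-2,-2]
  r2 -= 2·r1 → [0,0,2]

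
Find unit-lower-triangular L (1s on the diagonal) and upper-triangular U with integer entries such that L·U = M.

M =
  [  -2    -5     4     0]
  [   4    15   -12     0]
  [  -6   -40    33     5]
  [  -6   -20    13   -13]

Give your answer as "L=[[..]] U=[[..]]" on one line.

L=[[1,0,0,0],[-2,1,0,0],[3,-5,1,0],[3,-1,-3,1]] U=[[-2,-5,4,0],[0,5,-4,0],[0,0,1,5],[0,0,0,2]]

  row1 -= -2·row0 → [0,5,-4,0]
  row2 -= 3·row0 → [0,-25,21,5]
  row3 -= 3·row0 → [0,-5,1,-13]
  row2 -= -5·row1 → [0,0,1,5]
  row3 -= -1·row1 → [0,0,-3,-13]
  row3 -= -3·row2 → [0,0,0,2]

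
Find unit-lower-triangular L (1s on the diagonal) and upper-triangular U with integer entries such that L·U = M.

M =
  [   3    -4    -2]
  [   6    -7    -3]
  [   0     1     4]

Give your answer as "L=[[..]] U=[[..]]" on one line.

L=[[1,0,0],[2,1,0],[0,1,1]] U=[[3,-4,-2],[0,1,1],[0,0,3]]

  r1 -= 2·r0 → [0,1,1]
  r2 -= 0·r0 → [0,1,4]
  r2 -= 1·r1 → [0,0,3]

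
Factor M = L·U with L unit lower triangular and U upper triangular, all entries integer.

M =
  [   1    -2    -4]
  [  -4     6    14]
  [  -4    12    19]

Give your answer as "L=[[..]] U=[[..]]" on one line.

  row1 -= -4·row0 → [0,-2,-2]
  row2 -= -4·row0 → [0,4,3]
  row2 -= -2·row1 → [0,0,-1]

L=[[1,0,0],[-4,1,0],[-4,-2,1]] U=[[1,-2,-4],[0,-2,-2],[0,0,-1]]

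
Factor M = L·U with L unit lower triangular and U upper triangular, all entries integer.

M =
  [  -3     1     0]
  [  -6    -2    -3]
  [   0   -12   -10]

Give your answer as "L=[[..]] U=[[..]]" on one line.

L=[[1,0,0],[2,1,0],[0,3,1]] U=[[-3,1,0],[0,-4,-3],[0,0,-1]]

  r1 -= 2·r0 → [0,-4,-3]
  r2 -= 0·r0 → [0,-12,-10]
  r2 -= 3·r1 → [0,0,-1]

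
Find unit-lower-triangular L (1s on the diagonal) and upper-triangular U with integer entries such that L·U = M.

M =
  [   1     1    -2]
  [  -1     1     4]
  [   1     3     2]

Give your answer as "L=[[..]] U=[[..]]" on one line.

L=[[1,0,0],[-1,1,0],[1,1,1]] U=[[1,1,-2],[0,2,2],[0,0,2]]

  R1 -= -1·R0 → [0,2,2]
  R2 -= 1·R0 → [0,2,4]
  R2 -= 1·R1 → [0,0,2]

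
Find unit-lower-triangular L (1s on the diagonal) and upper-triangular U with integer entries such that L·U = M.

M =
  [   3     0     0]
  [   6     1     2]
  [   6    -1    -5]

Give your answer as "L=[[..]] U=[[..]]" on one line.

  R1 -= 2·R0 → [0,1,2]
  R2 -= 2·R0 → [0,-1,-5]
  R2 -= -1·R1 → [0,0,-3]

L=[[1,0,0],[2,1,0],[2,-1,1]] U=[[3,0,0],[0,1,2],[0,0,-3]]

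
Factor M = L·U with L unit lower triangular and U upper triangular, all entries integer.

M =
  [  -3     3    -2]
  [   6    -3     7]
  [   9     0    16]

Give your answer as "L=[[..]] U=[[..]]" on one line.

  r1 -= -2·r0 → [0,3,3]
  r2 -= -3·r0 → [0,9,10]
  r2 -= 3·r1 → [0,0,1]

L=[[1,0,0],[-2,1,0],[-3,3,1]] U=[[-3,3,-2],[0,3,3],[0,0,1]]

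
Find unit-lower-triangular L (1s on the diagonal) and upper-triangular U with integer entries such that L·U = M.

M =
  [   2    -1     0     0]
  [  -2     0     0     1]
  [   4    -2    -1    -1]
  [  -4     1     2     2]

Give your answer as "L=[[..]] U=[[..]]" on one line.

L=[[1,0,0,0],[-1,1,0,0],[2,0,1,0],[-2,1,-2,1]] U=[[2,-1,0,0],[0,-1,0,1],[0,0,-1,-1],[0,0,0,-1]]

  R1 -= -1·R0 → [0,-1,0,1]
  R2 -= 2·R0 → [0,0,-1,-1]
  R3 -= -2·R0 → [0,-1,2,2]
  R2 -= 0·R1 → [0,0,-1,-1]
  R3 -= 1·R1 → [0,0,2,1]
  R3 -= -2·R2 → [0,0,0,-1]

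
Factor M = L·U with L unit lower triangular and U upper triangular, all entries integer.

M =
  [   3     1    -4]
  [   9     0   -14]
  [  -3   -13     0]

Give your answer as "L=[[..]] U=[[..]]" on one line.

L=[[1,0,0],[3,1,0],[-1,4,1]] U=[[3,1,-4],[0,-3,-2],[0,0,4]]

  row1 -= 3·row0 → [0,-3,-2]
  row2 -= -1·row0 → [0,-12,-4]
  row2 -= 4·row1 → [0,0,4]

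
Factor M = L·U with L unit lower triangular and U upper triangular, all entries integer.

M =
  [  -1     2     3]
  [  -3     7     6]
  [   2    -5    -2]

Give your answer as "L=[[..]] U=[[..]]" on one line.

L=[[1,0,0],[3,1,0],[-2,-1,1]] U=[[-1,2,3],[0,1,-3],[0,0,1]]

  R1 -= 3·R0 → [0,1,-3]
  R2 -= -2·R0 → [0,-1,4]
  R2 -= -1·R1 → [0,0,1]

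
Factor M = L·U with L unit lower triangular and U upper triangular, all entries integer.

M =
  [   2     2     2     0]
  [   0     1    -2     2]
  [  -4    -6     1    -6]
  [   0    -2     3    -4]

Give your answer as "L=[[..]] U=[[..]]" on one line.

  r1 -= 0·r0 → [0,1,-2,2]
  r2 -= -2·r0 → [0,-2,5,-6]
  r3 -= 0·r0 → [0,-2,3,-4]
  r2 -= -2·r1 → [0,0,1,-2]
  r3 -= -2·r1 → [0,0,-1,0]
  r3 -= -1·r2 → [0,0,0,-2]

L=[[1,0,0,0],[0,1,0,0],[-2,-2,1,0],[0,-2,-1,1]] U=[[2,2,2,0],[0,1,-2,2],[0,0,1,-2],[0,0,0,-2]]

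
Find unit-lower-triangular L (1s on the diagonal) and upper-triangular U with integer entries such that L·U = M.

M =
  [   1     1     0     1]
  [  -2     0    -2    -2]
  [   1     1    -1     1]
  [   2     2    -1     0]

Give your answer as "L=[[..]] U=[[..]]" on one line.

L=[[1,0,0,0],[-2,1,0,0],[1,0,1,0],[2,0,1,1]] U=[[1,1,0,1],[0,2,-2,0],[0,0,-1,0],[0,0,0,-2]]

  r1 -= -2·r0 → [0,2,-2,0]
  r2 -= 1·r0 → [0,0,-1,0]
  r3 -= 2·r0 → [0,0,-1,-2]
  r2 -= 0·r1 → [0,0,-1,0]
  r3 -= 0·r1 → [0,0,-1,-2]
  r3 -= 1·r2 → [0,0,0,-2]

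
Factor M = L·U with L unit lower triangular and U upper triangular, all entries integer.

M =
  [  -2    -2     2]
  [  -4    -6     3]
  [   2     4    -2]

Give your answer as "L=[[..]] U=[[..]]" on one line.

L=[[1,0,0],[2,1,0],[-1,-1,1]] U=[[-2,-2,2],[0,-2,-1],[0,0,-1]]

  R1 -= 2·R0 → [0,-2,-1]
  R2 -= -1·R0 → [0,2,0]
  R2 -= -1·R1 → [0,0,-1]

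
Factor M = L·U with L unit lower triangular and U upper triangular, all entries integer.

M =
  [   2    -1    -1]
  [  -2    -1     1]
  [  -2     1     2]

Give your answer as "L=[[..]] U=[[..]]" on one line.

L=[[1,0,0],[-1,1,0],[-1,0,1]] U=[[2,-1,-1],[0,-2,0],[0,0,1]]

  r1 -= -1·r0 → [0,-2,0]
  r2 -= -1·r0 → [0,0,1]
  r2 -= 0·r1 → [0,0,1]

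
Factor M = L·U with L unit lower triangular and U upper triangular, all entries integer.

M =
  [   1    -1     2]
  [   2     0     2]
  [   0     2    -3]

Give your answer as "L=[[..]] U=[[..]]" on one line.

L=[[1,0,0],[2,1,0],[0,1,1]] U=[[1,-1,2],[0,2,-2],[0,0,-1]]

  row1 -= 2·row0 → [0,2,-2]
  row2 -= 0·row0 → [0,2,-3]
  row2 -= 1·row1 → [0,0,-1]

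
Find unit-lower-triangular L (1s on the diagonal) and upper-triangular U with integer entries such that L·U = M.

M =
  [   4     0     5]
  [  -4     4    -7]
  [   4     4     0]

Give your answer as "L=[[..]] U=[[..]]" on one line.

L=[[1,0,0],[-1,1,0],[1,1,1]] U=[[4,0,5],[0,4,-2],[0,0,-3]]

  r1 -= -1·r0 → [0,4,-2]
  r2 -= 1·r0 → [0,4,-5]
  r2 -= 1·r1 → [0,0,-3]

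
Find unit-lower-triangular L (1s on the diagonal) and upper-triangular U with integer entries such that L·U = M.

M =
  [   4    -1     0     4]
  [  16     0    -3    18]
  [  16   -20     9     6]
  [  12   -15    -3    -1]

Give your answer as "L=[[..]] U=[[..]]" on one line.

  R1 -= 4·R0 → [0,4,-3,2]
  R2 -= 4·R0 → [0,-16,9,-10]
  R3 -= 3·R0 → [0,-12,-3,-13]
  R2 -= -4·R1 → [0,0,-3,-2]
  R3 -= -3·R1 → [0,0,-12,-7]
  R3 -= 4·R2 → [0,0,0,1]

L=[[1,0,0,0],[4,1,0,0],[4,-4,1,0],[3,-3,4,1]] U=[[4,-1,0,4],[0,4,-3,2],[0,0,-3,-2],[0,0,0,1]]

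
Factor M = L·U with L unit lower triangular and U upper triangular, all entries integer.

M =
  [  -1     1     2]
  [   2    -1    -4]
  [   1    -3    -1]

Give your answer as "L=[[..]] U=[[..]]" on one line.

  R1 -= -2·R0 → [0,1,0]
  R2 -= -1·R0 → [0,-2,1]
  R2 -= -2·R1 → [0,0,1]

L=[[1,0,0],[-2,1,0],[-1,-2,1]] U=[[-1,1,2],[0,1,0],[0,0,1]]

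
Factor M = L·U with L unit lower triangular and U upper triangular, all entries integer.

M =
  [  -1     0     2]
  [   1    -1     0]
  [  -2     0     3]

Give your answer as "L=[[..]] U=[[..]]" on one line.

L=[[1,0,0],[-1,1,0],[2,0,1]] U=[[-1,0,2],[0,-1,2],[0,0,-1]]

  r1 -= -1·r0 → [0,-1,2]
  r2 -= 2·r0 → [0,0,-1]
  r2 -= 0·r1 → [0,0,-1]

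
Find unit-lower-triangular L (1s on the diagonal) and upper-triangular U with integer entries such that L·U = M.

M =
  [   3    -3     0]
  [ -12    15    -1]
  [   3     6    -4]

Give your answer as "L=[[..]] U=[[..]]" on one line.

L=[[1,0,0],[-4,1,0],[1,3,1]] U=[[3,-3,0],[0,3,-1],[0,0,-1]]

  R1 -= -4·R0 → [0,3,-1]
  R2 -= 1·R0 → [0,9,-4]
  R2 -= 3·R1 → [0,0,-1]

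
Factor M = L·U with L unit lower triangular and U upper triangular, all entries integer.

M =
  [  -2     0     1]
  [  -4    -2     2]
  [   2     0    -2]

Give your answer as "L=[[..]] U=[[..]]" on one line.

L=[[1,0,0],[2,1,0],[-1,0,1]] U=[[-2,0,1],[0,-2,0],[0,0,-1]]

  row1 -= 2·row0 → [0,-2,0]
  row2 -= -1·row0 → [0,0,-1]
  row2 -= 0·row1 → [0,0,-1]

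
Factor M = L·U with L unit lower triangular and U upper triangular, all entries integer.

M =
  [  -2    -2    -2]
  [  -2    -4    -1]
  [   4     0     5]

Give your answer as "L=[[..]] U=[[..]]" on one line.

  row1 -= 1·row0 → [0,-2,1]
  row2 -= -2·row0 → [0,-4,1]
  row2 -= 2·row1 → [0,0,-1]

L=[[1,0,0],[1,1,0],[-2,2,1]] U=[[-2,-2,-2],[0,-2,1],[0,0,-1]]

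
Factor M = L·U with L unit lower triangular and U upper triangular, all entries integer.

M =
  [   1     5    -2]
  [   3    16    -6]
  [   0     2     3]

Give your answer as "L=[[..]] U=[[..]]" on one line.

  r1 -= 3·r0 → [0,1,0]
  r2 -= 0·r0 → [0,2,3]
  r2 -= 2·r1 → [0,0,3]

L=[[1,0,0],[3,1,0],[0,2,1]] U=[[1,5,-2],[0,1,0],[0,0,3]]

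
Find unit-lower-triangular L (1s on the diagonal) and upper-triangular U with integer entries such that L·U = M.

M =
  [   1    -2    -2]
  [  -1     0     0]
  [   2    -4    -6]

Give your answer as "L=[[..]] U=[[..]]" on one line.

  row1 -= -1·row0 → [0,-2,-2]
  row2 -= 2·row0 → [0,0,-2]
  row2 -= 0·row1 → [0,0,-2]

L=[[1,0,0],[-1,1,0],[2,0,1]] U=[[1,-2,-2],[0,-2,-2],[0,0,-2]]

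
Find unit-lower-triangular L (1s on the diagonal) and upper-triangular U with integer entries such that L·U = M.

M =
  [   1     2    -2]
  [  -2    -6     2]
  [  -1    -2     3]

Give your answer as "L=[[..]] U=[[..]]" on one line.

  row1 -= -2·row0 → [0,-2,-2]
  row2 -= -1·row0 → [0,0,1]
  row2 -= 0·row1 → [0,0,1]

L=[[1,0,0],[-2,1,0],[-1,0,1]] U=[[1,2,-2],[0,-2,-2],[0,0,1]]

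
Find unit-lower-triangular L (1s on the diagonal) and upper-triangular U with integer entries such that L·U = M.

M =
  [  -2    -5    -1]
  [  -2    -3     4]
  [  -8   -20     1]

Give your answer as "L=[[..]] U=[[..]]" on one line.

L=[[1,0,0],[1,1,0],[4,0,1]] U=[[-2,-5,-1],[0,2,5],[0,0,5]]

  R1 -= 1·R0 → [0,2,5]
  R2 -= 4·R0 → [0,0,5]
  R2 -= 0·R1 → [0,0,5]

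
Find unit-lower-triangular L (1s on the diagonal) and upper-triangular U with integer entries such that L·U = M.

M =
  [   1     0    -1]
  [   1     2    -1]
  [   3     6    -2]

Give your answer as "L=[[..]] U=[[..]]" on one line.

  row1 -= 1·row0 → [0,2,0]
  row2 -= 3·row0 → [0,6,1]
  row2 -= 3·row1 → [0,0,1]

L=[[1,0,0],[1,1,0],[3,3,1]] U=[[1,0,-1],[0,2,0],[0,0,1]]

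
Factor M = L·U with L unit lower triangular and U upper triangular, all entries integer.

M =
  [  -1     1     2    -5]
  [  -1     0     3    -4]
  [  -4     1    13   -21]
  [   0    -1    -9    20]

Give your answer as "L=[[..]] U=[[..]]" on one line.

  row1 -= 1·row0 → [0,-1,1,1]
  row2 -= 4·row0 → [0,-3,5,-1]
  row3 -= 0·row0 → [0,-1,-9,20]
  row2 -= 3·row1 → [0,0,2,-4]
  row3 -= 1·row1 → [0,0,-10,19]
  row3 -= -5·row2 → [0,0,0,-1]

L=[[1,0,0,0],[1,1,0,0],[4,3,1,0],[0,1,-5,1]] U=[[-1,1,2,-5],[0,-1,1,1],[0,0,2,-4],[0,0,0,-1]]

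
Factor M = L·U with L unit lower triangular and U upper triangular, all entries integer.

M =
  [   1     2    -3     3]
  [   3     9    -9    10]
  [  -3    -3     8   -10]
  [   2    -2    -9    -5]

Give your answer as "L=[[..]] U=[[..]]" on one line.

  row1 -= 3·row0 → [0,3,0,1]
  row2 -= -3·row0 → [0,3,-1,-1]
  row3 -= 2·row0 → [0,-6,-3,-11]
  row2 -= 1·row1 → [0,0,-1,-2]
  row3 -= -2·row1 → [0,0,-3,-9]
  row3 -= 3·row2 → [0,0,0,-3]

L=[[1,0,0,0],[3,1,0,0],[-3,1,1,0],[2,-2,3,1]] U=[[1,2,-3,3],[0,3,0,1],[0,0,-1,-2],[0,0,0,-3]]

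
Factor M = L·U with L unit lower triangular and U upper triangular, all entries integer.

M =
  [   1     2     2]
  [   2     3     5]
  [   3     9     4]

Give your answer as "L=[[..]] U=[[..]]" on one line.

  r1 -= 2·r0 → [0,-1,1]
  r2 -= 3·r0 → [0,3,-2]
  r2 -= -3·r1 → [0,0,1]

L=[[1,0,0],[2,1,0],[3,-3,1]] U=[[1,2,2],[0,-1,1],[0,0,1]]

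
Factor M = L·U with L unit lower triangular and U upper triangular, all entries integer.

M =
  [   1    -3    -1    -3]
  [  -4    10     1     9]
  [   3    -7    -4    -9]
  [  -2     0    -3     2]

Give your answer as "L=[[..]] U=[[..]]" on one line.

  row1 -= -4·row0 → [0,-2,-3,-3]
  row2 -= 3·row0 → [0,2,-1,0]
  row3 -= -2·row0 → [0,-6,-5,-4]
  row2 -= -1·row1 → [0,0,-4,-3]
  row3 -= 3·row1 → [0,0,4,5]
  row3 -= -1·row2 → [0,0,0,2]

L=[[1,0,0,0],[-4,1,0,0],[3,-1,1,0],[-2,3,-1,1]] U=[[1,-3,-1,-3],[0,-2,-3,-3],[0,0,-4,-3],[0,0,0,2]]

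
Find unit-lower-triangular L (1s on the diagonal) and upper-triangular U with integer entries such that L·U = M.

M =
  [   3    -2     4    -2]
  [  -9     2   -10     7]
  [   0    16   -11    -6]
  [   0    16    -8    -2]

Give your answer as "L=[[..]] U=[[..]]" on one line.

  r1 -= -3·r0 → [0,-4,2,1]
  r2 -= 0·r0 → [0,16,-11,-6]
  r3 -= 0·r0 → [0,16,-8,-2]
  r2 -= -4·r1 → [0,0,-3,-2]
  r3 -= -4·r1 → [0,0,0,2]
  r3 -= 0·r2 → [0,0,0,2]

L=[[1,0,0,0],[-3,1,0,0],[0,-4,1,0],[0,-4,0,1]] U=[[3,-2,4,-2],[0,-4,2,1],[0,0,-3,-2],[0,0,0,2]]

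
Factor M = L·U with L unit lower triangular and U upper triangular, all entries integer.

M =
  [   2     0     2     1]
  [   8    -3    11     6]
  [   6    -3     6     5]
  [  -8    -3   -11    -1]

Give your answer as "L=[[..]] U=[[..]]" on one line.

  R1 -= 4·R0 → [0,-3,3,2]
  R2 -= 3·R0 → [0,-3,0,2]
  R3 -= -4·R0 → [0,-3,-3,3]
  R2 -= 1·R1 → [0,0,-3,0]
  R3 -= 1·R1 → [0,0,-6,1]
  R3 -= 2·R2 → [0,0,0,1]

L=[[1,0,0,0],[4,1,0,0],[3,1,1,0],[-4,1,2,1]] U=[[2,0,2,1],[0,-3,3,2],[0,0,-3,0],[0,0,0,1]]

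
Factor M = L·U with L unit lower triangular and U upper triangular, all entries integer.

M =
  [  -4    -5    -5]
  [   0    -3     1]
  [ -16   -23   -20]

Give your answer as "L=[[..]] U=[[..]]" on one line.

L=[[1,0,0],[0,1,0],[4,1,1]] U=[[-4,-5,-5],[0,-3,1],[0,0,-1]]

  row1 -= 0·row0 → [0,-3,1]
  row2 -= 4·row0 → [0,-3,0]
  row2 -= 1·row1 → [0,0,-1]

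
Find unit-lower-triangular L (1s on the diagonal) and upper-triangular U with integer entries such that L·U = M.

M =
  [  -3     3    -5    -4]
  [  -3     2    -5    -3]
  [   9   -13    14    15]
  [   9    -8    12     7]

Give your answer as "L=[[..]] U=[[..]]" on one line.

L=[[1,0,0,0],[1,1,0,0],[-3,4,1,0],[-3,-1,3,1]] U=[[-3,3,-5,-4],[0,-1,0,1],[0,0,-1,-1],[0,0,0,-1]]

  R1 -= 1·R0 → [0,-1,0,1]
  R2 -= -3·R0 → [0,-4,-1,3]
  R3 -= -3·R0 → [0,1,-3,-5]
  R2 -= 4·R1 → [0,0,-1,-1]
  R3 -= -1·R1 → [0,0,-3,-4]
  R3 -= 3·R2 → [0,0,0,-1]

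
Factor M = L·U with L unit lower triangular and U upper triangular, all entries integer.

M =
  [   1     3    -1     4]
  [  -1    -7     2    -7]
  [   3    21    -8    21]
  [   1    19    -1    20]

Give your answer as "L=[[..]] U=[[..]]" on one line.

L=[[1,0,0,0],[-1,1,0,0],[3,-3,1,0],[1,-4,-2,1]] U=[[1,3,-1,4],[0,-4,1,-3],[0,0,-2,0],[0,0,0,4]]

  row1 -= -1·row0 → [0,-4,1,-3]
  row2 -= 3·row0 → [0,12,-5,9]
  row3 -= 1·row0 → [0,16,0,16]
  row2 -= -3·row1 → [0,0,-2,0]
  row3 -= -4·row1 → [0,0,4,4]
  row3 -= -2·row2 → [0,0,0,4]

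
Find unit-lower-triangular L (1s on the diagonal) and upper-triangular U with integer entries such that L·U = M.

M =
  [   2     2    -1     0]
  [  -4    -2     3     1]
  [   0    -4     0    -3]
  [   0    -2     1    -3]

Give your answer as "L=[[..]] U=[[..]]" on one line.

  row1 -= -2·row0 → [0,2,1,1]
  row2 -= 0·row0 → [0,-4,0,-3]
  row3 -= 0·row0 → [0,-2,1,-3]
  row2 -= -2·row1 → [0,0,2,-1]
  row3 -= -1·row1 → [0,0,2,-2]
  row3 -= 1·row2 → [0,0,0,-1]

L=[[1,0,0,0],[-2,1,0,0],[0,-2,1,0],[0,-1,1,1]] U=[[2,2,-1,0],[0,2,1,1],[0,0,2,-1],[0,0,0,-1]]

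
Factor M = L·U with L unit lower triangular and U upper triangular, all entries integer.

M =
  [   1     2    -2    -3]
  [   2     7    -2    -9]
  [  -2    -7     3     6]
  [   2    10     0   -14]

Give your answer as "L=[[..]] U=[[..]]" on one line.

  R1 -= 2·R0 → [0,3,2,-3]
  R2 -= -2·R0 → [0,-3,-1,0]
  R3 -= 2·R0 → [0,6,4,-8]
  R2 -= -1·R1 → [0,0,1,-3]
  R3 -= 2·R1 → [0,0,0,-2]
  R3 -= 0·R2 → [0,0,0,-2]

L=[[1,0,0,0],[2,1,0,0],[-2,-1,1,0],[2,2,0,1]] U=[[1,2,-2,-3],[0,3,2,-3],[0,0,1,-3],[0,0,0,-2]]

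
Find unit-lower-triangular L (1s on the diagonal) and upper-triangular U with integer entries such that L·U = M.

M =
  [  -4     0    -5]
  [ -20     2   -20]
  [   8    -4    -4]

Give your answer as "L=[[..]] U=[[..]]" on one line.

L=[[1,0,0],[5,1,0],[-2,-2,1]] U=[[-4,0,-5],[0,2,5],[0,0,-4]]

  row1 -= 5·row0 → [0,2,5]
  row2 -= -2·row0 → [0,-4,-14]
  row2 -= -2·row1 → [0,0,-4]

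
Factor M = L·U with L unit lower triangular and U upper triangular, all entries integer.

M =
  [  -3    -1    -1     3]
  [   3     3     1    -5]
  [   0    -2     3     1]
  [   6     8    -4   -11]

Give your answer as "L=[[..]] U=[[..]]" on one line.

  row1 -= -1·row0 → [0,2,0,-2]
  row2 -= 0·row0 → [0,-2,3,1]
  row3 -= -2·row0 → [0,6,-6,-5]
  row2 -= -1·row1 → [0,0,3,-1]
  row3 -= 3·row1 → [0,0,-6,1]
  row3 -= -2·row2 → [0,0,0,-1]

L=[[1,0,0,0],[-1,1,0,0],[0,-1,1,0],[-2,3,-2,1]] U=[[-3,-1,-1,3],[0,2,0,-2],[0,0,3,-1],[0,0,0,-1]]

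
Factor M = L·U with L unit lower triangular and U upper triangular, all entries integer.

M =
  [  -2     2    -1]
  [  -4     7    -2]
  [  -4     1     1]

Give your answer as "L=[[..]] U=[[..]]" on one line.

  R1 -= 2·R0 → [0,3,0]
  R2 -= 2·R0 → [0,-3,3]
  R2 -= -1·R1 → [0,0,3]

L=[[1,0,0],[2,1,0],[2,-1,1]] U=[[-2,2,-1],[0,3,0],[0,0,3]]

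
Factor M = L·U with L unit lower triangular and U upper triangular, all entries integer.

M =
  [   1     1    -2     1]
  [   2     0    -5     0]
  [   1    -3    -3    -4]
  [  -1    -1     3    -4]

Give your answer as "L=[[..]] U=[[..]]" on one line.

L=[[1,0,0,0],[2,1,0,0],[1,2,1,0],[-1,0,1,1]] U=[[1,1,-2,1],[0,-2,-1,-2],[0,0,1,-1],[0,0,0,-2]]

  r1 -= 2·r0 → [0,-2,-1,-2]
  r2 -= 1·r0 → [0,-4,-1,-5]
  r3 -= -1·r0 → [0,0,1,-3]
  r2 -= 2·r1 → [0,0,1,-1]
  r3 -= 0·r1 → [0,0,1,-3]
  r3 -= 1·r2 → [0,0,0,-2]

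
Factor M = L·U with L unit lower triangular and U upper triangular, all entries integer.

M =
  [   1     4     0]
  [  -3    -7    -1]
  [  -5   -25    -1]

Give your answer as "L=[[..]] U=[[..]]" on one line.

  R1 -= -3·R0 → [0,5,-1]
  R2 -= -5·R0 → [0,-5,-1]
  R2 -= -1·R1 → [0,0,-2]

L=[[1,0,0],[-3,1,0],[-5,-1,1]] U=[[1,4,0],[0,5,-1],[0,0,-2]]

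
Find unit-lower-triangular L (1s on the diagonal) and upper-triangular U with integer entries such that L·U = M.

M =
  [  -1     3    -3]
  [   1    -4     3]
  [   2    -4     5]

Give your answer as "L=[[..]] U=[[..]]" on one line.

  R1 -= -1·R0 → [0,-1,0]
  R2 -= -2·R0 → [0,2,-1]
  R2 -= -2·R1 → [0,0,-1]

L=[[1,0,0],[-1,1,0],[-2,-2,1]] U=[[-1,3,-3],[0,-1,0],[0,0,-1]]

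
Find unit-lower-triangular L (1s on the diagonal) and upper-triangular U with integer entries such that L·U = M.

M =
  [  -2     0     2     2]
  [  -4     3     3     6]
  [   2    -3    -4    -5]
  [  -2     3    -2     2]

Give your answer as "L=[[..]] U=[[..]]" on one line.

L=[[1,0,0,0],[2,1,0,0],[-1,-1,1,0],[1,1,1,1]] U=[[-2,0,2,2],[0,3,-1,2],[0,0,-3,-1],[0,0,0,-1]]

  R1 -= 2·R0 → [0,3,-1,2]
  R2 -= -1·R0 → [0,-3,-2,-3]
  R3 -= 1·R0 → [0,3,-4,0]
  R2 -= -1·R1 → [0,0,-3,-1]
  R3 -= 1·R1 → [0,0,-3,-2]
  R3 -= 1·R2 → [0,0,0,-1]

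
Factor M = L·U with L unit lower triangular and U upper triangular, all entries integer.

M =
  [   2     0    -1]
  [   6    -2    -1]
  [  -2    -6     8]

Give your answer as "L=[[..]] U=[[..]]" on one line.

L=[[1,0,0],[3,1,0],[-1,3,1]] U=[[2,0,-1],[0,-2,2],[0,0,1]]

  R1 -= 3·R0 → [0,-2,2]
  R2 -= -1·R0 → [0,-6,7]
  R2 -= 3·R1 → [0,0,1]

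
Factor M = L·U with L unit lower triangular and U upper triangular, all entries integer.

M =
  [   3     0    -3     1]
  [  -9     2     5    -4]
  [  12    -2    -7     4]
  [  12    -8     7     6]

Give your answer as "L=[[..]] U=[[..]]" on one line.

L=[[1,0,0,0],[-3,1,0,0],[4,-1,1,0],[4,-4,3,1]] U=[[3,0,-3,1],[0,2,-4,-1],[0,0,1,-1],[0,0,0,1]]

  row1 -= -3·row0 → [0,2,-4,-1]
  row2 -= 4·row0 → [0,-2,5,0]
  row3 -= 4·row0 → [0,-8,19,2]
  row2 -= -1·row1 → [0,0,1,-1]
  row3 -= -4·row1 → [0,0,3,-2]
  row3 -= 3·row2 → [0,0,0,1]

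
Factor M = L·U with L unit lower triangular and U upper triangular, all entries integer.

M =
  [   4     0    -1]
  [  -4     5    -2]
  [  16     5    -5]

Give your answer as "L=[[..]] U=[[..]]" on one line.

  row1 -= -1·row0 → [0,5,-3]
  row2 -= 4·row0 → [0,5,-1]
  row2 -= 1·row1 → [0,0,2]

L=[[1,0,0],[-1,1,0],[4,1,1]] U=[[4,0,-1],[0,5,-3],[0,0,2]]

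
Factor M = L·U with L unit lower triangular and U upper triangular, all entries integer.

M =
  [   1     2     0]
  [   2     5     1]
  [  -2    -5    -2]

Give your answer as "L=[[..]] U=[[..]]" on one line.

  row1 -= 2·row0 → [0,1,1]
  row2 -= -2·row0 → [0,-1,-2]
  row2 -= -1·row1 → [0,0,-1]

L=[[1,0,0],[2,1,0],[-2,-1,1]] U=[[1,2,0],[0,1,1],[0,0,-1]]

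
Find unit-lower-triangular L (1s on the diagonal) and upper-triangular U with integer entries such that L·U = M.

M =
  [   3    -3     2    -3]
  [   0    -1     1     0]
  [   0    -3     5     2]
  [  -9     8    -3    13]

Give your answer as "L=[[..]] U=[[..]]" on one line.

L=[[1,0,0,0],[0,1,0,0],[0,3,1,0],[-3,1,1,1]] U=[[3,-3,2,-3],[0,-1,1,0],[0,0,2,2],[0,0,0,2]]

  r1 -= 0·r0 → [0,-1,1,0]
  r2 -= 0·r0 → [0,-3,5,2]
  r3 -= -3·r0 → [0,-1,3,4]
  r2 -= 3·r1 → [0,0,2,2]
  r3 -= 1·r1 → [0,0,2,4]
  r3 -= 1·r2 → [0,0,0,2]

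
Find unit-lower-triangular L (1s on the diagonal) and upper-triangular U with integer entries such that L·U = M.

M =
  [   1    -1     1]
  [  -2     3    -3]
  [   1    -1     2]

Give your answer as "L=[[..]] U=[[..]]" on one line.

  r1 -= -2·r0 → [0,1,-1]
  r2 -= 1·r0 → [0,0,1]
  r2 -= 0·r1 → [0,0,1]

L=[[1,0,0],[-2,1,0],[1,0,1]] U=[[1,-1,1],[0,1,-1],[0,0,1]]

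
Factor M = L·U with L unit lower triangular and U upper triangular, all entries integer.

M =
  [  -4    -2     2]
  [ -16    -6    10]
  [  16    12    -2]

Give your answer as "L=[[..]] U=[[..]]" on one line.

L=[[1,0,0],[4,1,0],[-4,2,1]] U=[[-4,-2,2],[0,2,2],[0,0,2]]

  R1 -= 4·R0 → [0,2,2]
  R2 -= -4·R0 → [0,4,6]
  R2 -= 2·R1 → [0,0,2]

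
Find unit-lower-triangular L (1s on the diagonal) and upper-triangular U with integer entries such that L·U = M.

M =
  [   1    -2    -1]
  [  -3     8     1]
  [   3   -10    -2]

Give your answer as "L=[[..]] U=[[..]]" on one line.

  row1 -= -3·row0 → [0,2,-2]
  row2 -= 3·row0 → [0,-4,1]
  row2 -= -2·row1 → [0,0,-3]

L=[[1,0,0],[-3,1,0],[3,-2,1]] U=[[1,-2,-1],[0,2,-2],[0,0,-3]]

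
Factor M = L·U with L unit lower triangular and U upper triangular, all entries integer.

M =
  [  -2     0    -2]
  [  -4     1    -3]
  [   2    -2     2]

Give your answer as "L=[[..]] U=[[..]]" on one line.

  row1 -= 2·row0 → [0,1,1]
  row2 -= -1·row0 → [0,-2,0]
  row2 -= -2·row1 → [0,0,2]

L=[[1,0,0],[2,1,0],[-1,-2,1]] U=[[-2,0,-2],[0,1,1],[0,0,2]]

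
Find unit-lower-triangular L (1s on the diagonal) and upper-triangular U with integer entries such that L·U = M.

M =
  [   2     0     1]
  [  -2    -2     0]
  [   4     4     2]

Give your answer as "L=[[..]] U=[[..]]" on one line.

L=[[1,0,0],[-1,1,0],[2,-2,1]] U=[[2,0,1],[0,-2,1],[0,0,2]]

  row1 -= -1·row0 → [0,-2,1]
  row2 -= 2·row0 → [0,4,0]
  row2 -= -2·row1 → [0,0,2]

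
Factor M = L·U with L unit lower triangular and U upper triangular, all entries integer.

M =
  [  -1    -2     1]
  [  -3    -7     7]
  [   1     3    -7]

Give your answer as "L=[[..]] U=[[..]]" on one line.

  r1 -= 3·r0 → [0,-1,4]
  r2 -= -1·r0 → [0,1,-6]
  r2 -= -1·r1 → [0,0,-2]

L=[[1,0,0],[3,1,0],[-1,-1,1]] U=[[-1,-2,1],[0,-1,4],[0,0,-2]]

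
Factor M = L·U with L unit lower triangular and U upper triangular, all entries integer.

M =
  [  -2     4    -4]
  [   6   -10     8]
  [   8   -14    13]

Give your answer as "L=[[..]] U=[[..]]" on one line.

L=[[1,0,0],[-3,1,0],[-4,1,1]] U=[[-2,4,-4],[0,2,-4],[0,0,1]]

  R1 -= -3·R0 → [0,2,-4]
  R2 -= -4·R0 → [0,2,-3]
  R2 -= 1·R1 → [0,0,1]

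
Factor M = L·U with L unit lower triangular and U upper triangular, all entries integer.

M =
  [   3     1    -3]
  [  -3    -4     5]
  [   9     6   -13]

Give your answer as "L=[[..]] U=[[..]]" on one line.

  row1 -= -1·row0 → [0,-3,2]
  row2 -= 3·row0 → [0,3,-4]
  row2 -= -1·row1 → [0,0,-2]

L=[[1,0,0],[-1,1,0],[3,-1,1]] U=[[3,1,-3],[0,-3,2],[0,0,-2]]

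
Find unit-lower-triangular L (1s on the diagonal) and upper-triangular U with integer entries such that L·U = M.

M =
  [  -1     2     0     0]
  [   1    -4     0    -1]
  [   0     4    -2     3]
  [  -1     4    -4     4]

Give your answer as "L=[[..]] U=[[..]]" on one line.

  r1 -= -1·r0 → [0,-2,0,-1]
  r2 -= 0·r0 → [0,4,-2,3]
  r3 -= 1·r0 → [0,2,-4,4]
  r2 -= -2·r1 → [0,0,-2,1]
  r3 -= -1·r1 → [0,0,-4,3]
  r3 -= 2·r2 → [0,0,0,1]

L=[[1,0,0,0],[-1,1,0,0],[0,-2,1,0],[1,-1,2,1]] U=[[-1,2,0,0],[0,-2,0,-1],[0,0,-2,1],[0,0,0,1]]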